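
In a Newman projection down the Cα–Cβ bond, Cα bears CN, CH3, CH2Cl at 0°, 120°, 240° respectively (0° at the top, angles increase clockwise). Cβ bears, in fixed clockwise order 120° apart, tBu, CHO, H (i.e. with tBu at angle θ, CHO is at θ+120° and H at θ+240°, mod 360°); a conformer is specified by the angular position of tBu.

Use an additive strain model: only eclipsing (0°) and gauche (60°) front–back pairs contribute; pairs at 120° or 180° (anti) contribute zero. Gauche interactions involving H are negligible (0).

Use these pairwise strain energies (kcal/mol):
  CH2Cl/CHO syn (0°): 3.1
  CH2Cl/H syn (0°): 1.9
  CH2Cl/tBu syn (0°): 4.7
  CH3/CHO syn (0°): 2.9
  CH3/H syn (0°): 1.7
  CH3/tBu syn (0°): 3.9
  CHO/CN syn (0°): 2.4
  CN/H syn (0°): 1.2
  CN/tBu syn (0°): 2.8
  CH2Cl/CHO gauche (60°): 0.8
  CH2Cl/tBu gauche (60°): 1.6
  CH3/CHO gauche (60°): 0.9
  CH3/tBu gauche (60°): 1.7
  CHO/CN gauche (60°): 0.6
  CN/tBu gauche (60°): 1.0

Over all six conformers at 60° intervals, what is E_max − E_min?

4.7 kcal/mol

tBu at 0° (eclipsed): CN(0°)/tBu(0°) eclipsed 2.8; CH3(120°)/CHO(120°) eclipsed 2.9; CH2Cl(240°)/H(240°) eclipsed 1.9 → 7.6 kcal/mol.
tBu at 60° (staggered): CN(0°)/tBu(60°) gauche 1.0; CH3(120°)/tBu(60°) gauche 1.7; CH3(120°)/CHO(180°) gauche 0.9; CH2Cl(240°)/CHO(180°) gauche 0.8 → 4.4 kcal/mol.
tBu at 120° (eclipsed): CN(0°)/H(0°) eclipsed 1.2; CH3(120°)/tBu(120°) eclipsed 3.9; CH2Cl(240°)/CHO(240°) eclipsed 3.1 → 8.2 kcal/mol.
tBu at 180° (staggered): CN(0°)/CHO(300°) gauche 0.6; CH3(120°)/tBu(180°) gauche 1.7; CH2Cl(240°)/tBu(180°) gauche 1.6; CH2Cl(240°)/CHO(300°) gauche 0.8 → 4.7 kcal/mol.
tBu at 240° (eclipsed): CN(0°)/CHO(0°) eclipsed 2.4; CH3(120°)/H(120°) eclipsed 1.7; CH2Cl(240°)/tBu(240°) eclipsed 4.7 → 8.8 kcal/mol.
tBu at 300° (staggered): CN(0°)/tBu(300°) gauche 1.0; CN(0°)/CHO(60°) gauche 0.6; CH3(120°)/CHO(60°) gauche 0.9; CH2Cl(240°)/tBu(300°) gauche 1.6 → 4.1 kcal/mol.
Max at 240° (8.8 kcal/mol), min at 300° (4.1 kcal/mol); barrier = 4.7 kcal/mol.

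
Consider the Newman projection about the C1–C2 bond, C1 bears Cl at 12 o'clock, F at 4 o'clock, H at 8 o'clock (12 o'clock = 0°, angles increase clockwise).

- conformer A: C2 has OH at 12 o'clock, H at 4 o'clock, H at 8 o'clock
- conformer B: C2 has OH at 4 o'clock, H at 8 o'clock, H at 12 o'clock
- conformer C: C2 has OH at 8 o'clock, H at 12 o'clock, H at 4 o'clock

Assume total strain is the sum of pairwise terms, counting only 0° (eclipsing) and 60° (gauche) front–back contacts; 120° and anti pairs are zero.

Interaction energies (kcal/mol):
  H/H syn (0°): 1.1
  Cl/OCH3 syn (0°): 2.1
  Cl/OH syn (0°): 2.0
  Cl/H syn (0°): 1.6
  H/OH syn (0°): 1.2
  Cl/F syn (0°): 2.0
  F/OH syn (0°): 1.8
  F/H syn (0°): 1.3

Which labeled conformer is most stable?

C

A (eclipsed): Cl–OH eclipsed, F–H eclipsed, H–H eclipsed; 2.0 + 1.3 + 1.1 = 4.4 kcal/mol.
B (eclipsed): Cl–H eclipsed, F–OH eclipsed, H–H eclipsed; 1.6 + 1.8 + 1.1 = 4.5 kcal/mol.
C (eclipsed): Cl–H eclipsed, F–H eclipsed, H–OH eclipsed; 1.6 + 1.3 + 1.2 = 4.1 kcal/mol.
C has the lowest total (4.1 kcal/mol).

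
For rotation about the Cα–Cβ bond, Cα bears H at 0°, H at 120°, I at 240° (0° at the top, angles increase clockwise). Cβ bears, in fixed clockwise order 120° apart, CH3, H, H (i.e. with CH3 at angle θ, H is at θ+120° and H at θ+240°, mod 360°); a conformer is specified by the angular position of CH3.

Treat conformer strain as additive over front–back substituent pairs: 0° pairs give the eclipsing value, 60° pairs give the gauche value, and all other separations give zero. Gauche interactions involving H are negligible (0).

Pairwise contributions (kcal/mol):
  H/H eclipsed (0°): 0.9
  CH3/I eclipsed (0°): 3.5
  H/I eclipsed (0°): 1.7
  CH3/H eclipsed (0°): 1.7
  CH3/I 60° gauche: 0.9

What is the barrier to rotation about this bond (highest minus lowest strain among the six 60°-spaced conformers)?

CH3 at 0° is eclipsed. H at 0° is eclipsed with CH3 at 0° (1.7); H at 120° is eclipsed with H at 120° (0.9); I at 240° is eclipsed with H at 240° (1.7). Total 4.3 kcal/mol.
CH3 at 60° (staggered): no non-H gauche contacts → 0.0 kcal/mol.
CH3 at 120° is eclipsed. H at 0° is eclipsed with H at 0° (0.9); H at 120° is eclipsed with CH3 at 120° (1.7); I at 240° is eclipsed with H at 240° (1.7). Total 4.3 kcal/mol.
CH3 at 180° is staggered. I at 240° is gauche with CH3 at 180° (0.9). Total 0.9 kcal/mol.
CH3 at 240° is eclipsed. H at 0° is eclipsed with H at 0° (0.9); H at 120° is eclipsed with H at 120° (0.9); I at 240° is eclipsed with CH3 at 240° (3.5). Total 5.3 kcal/mol.
CH3 at 300° is staggered. I at 240° is gauche with CH3 at 300° (0.9). Total 0.9 kcal/mol.
Max at 240° (5.3 kcal/mol), min at 60° (0.0 kcal/mol); barrier = 5.3 kcal/mol.

5.3 kcal/mol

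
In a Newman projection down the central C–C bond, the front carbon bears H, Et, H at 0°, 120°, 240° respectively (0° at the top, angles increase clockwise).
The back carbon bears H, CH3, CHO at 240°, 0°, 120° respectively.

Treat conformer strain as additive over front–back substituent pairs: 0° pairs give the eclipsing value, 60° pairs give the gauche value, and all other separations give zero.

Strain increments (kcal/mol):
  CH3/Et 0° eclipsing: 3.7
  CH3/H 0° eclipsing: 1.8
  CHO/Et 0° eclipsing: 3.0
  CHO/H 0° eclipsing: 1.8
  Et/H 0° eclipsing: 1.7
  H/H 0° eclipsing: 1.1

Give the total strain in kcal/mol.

5.9 kcal/mol

This conformer (eclipsed): H(0°)/CH3(0°) eclipsed 1.8; Et(120°)/CHO(120°) eclipsed 3.0; H(240°)/H(240°) eclipsed 1.1 → 5.9 kcal/mol.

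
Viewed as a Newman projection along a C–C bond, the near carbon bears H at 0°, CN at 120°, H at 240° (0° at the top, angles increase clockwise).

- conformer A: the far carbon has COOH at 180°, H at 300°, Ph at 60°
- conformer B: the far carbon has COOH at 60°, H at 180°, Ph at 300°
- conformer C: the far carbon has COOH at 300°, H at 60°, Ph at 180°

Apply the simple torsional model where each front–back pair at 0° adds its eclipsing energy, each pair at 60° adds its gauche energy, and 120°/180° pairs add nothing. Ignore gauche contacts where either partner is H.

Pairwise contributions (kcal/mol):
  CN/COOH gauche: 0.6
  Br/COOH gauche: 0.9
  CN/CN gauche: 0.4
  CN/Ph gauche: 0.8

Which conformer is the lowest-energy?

A (staggered): CN(120°)/COOH(180°) gauche 0.6; CN(120°)/Ph(60°) gauche 0.8 → 1.4 kcal/mol.
B (staggered): CN(120°)/COOH(60°) gauche 0.6 → 0.6 kcal/mol.
C (staggered): CN(120°)/Ph(180°) gauche 0.8 → 0.8 kcal/mol.
B has the lowest total (0.6 kcal/mol).

B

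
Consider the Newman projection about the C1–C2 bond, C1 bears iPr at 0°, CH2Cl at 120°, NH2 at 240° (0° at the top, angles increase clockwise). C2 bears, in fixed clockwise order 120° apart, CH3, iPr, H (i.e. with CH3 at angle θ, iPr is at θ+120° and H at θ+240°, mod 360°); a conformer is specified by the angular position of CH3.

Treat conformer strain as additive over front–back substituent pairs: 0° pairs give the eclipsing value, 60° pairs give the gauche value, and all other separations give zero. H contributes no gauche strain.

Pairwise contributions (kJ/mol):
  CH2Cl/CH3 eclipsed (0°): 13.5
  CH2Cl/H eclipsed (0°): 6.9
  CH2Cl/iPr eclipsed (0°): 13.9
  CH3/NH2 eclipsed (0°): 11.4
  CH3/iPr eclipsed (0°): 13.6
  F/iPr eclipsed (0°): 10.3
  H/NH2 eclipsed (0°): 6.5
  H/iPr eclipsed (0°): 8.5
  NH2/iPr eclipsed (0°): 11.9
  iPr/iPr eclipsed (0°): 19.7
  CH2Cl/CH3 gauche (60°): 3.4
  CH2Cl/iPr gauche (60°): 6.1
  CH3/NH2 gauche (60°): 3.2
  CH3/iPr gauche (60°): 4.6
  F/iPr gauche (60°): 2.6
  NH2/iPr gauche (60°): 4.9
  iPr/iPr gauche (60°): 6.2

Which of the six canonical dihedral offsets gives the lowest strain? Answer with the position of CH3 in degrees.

CH3 at 0° (eclipsed): iPr(0°)/CH3(0°) eclipsed 13.6; CH2Cl(120°)/iPr(120°) eclipsed 13.9; NH2(240°)/H(240°) eclipsed 6.5 → 34.0 kJ/mol.
CH3 at 60° (staggered): iPr(0°)/CH3(60°) gauche 4.6; CH2Cl(120°)/CH3(60°) gauche 3.4; CH2Cl(120°)/iPr(180°) gauche 6.1; NH2(240°)/iPr(180°) gauche 4.9 → 19.0 kJ/mol.
CH3 at 120° (eclipsed): iPr(0°)/H(0°) eclipsed 8.5; CH2Cl(120°)/CH3(120°) eclipsed 13.5; NH2(240°)/iPr(240°) eclipsed 11.9 → 33.9 kJ/mol.
CH3 at 180° (staggered): iPr(0°)/iPr(300°) gauche 6.2; CH2Cl(120°)/CH3(180°) gauche 3.4; NH2(240°)/CH3(180°) gauche 3.2; NH2(240°)/iPr(300°) gauche 4.9 → 17.7 kJ/mol.
CH3 at 240° (eclipsed): iPr(0°)/iPr(0°) eclipsed 19.7; CH2Cl(120°)/H(120°) eclipsed 6.9; NH2(240°)/CH3(240°) eclipsed 11.4 → 38.0 kJ/mol.
CH3 at 300° (staggered): iPr(0°)/CH3(300°) gauche 4.6; iPr(0°)/iPr(60°) gauche 6.2; CH2Cl(120°)/iPr(60°) gauche 6.1; NH2(240°)/CH3(300°) gauche 3.2 → 20.1 kJ/mol.
The minimum (17.7 kJ/mol) occurs with CH3 at 180°.

180°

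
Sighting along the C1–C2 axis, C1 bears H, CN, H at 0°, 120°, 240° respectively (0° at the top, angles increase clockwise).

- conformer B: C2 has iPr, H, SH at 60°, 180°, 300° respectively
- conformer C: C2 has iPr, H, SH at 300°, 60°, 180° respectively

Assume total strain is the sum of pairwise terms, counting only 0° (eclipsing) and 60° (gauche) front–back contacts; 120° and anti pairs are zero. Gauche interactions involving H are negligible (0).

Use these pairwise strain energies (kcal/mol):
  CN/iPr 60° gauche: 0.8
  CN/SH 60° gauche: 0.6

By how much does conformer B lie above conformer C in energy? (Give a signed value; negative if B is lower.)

+0.2 kcal/mol

B (staggered): CN–iPr gauche; 0.8 = 0.8 kcal/mol.
C (staggered): CN–SH gauche; 0.6 = 0.6 kcal/mol.
E(B) − E(C) = 0.8 − 0.6 = +0.2 kcal/mol.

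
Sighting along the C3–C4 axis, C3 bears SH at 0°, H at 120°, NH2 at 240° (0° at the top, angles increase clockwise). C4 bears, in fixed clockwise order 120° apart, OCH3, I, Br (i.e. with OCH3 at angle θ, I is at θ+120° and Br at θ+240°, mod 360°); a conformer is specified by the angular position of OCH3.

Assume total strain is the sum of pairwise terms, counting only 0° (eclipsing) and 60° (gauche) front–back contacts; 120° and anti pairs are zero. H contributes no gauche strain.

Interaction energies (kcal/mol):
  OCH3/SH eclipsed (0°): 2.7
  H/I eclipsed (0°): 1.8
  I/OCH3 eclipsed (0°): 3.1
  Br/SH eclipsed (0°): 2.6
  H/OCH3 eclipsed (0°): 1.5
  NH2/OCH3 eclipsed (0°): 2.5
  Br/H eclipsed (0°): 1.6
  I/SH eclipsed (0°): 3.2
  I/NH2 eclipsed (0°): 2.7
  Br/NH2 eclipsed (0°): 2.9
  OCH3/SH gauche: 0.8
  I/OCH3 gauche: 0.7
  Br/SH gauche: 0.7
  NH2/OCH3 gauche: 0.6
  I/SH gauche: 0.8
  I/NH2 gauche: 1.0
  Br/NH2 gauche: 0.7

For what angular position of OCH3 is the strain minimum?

OCH3 at 0° is eclipsed. SH at 0° is eclipsed with OCH3 at 0° (2.7); H at 120° is eclipsed with I at 120° (1.8); NH2 at 240° is eclipsed with Br at 240° (2.9). Total 7.4 kcal/mol.
OCH3 at 60° is staggered. SH at 0° is gauche with OCH3 at 60° (0.8); SH at 0° is gauche with Br at 300° (0.7); NH2 at 240° is gauche with I at 180° (1.0); NH2 at 240° is gauche with Br at 300° (0.7). Total 3.2 kcal/mol.
OCH3 at 120° is eclipsed. SH at 0° is eclipsed with Br at 0° (2.6); H at 120° is eclipsed with OCH3 at 120° (1.5); NH2 at 240° is eclipsed with I at 240° (2.7). Total 6.8 kcal/mol.
OCH3 at 180° is staggered. SH at 0° is gauche with I at 300° (0.8); SH at 0° is gauche with Br at 60° (0.7); NH2 at 240° is gauche with OCH3 at 180° (0.6); NH2 at 240° is gauche with I at 300° (1.0). Total 3.1 kcal/mol.
OCH3 at 240° is eclipsed. SH at 0° is eclipsed with I at 0° (3.2); H at 120° is eclipsed with Br at 120° (1.6); NH2 at 240° is eclipsed with OCH3 at 240° (2.5). Total 7.3 kcal/mol.
OCH3 at 300° is staggered. SH at 0° is gauche with OCH3 at 300° (0.8); SH at 0° is gauche with I at 60° (0.8); NH2 at 240° is gauche with OCH3 at 300° (0.6); NH2 at 240° is gauche with Br at 180° (0.7). Total 2.9 kcal/mol.
The minimum (2.9 kcal/mol) occurs with OCH3 at 300°.

300°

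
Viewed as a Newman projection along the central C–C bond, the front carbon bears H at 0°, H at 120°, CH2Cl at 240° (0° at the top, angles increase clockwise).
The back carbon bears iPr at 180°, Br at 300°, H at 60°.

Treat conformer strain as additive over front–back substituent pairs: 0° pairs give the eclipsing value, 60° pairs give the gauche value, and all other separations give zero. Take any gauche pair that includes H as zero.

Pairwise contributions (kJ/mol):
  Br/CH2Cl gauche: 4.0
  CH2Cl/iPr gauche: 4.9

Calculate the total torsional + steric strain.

This conformer (staggered): CH2Cl–iPr gauche, CH2Cl–Br gauche; 4.9 + 4.0 = 8.9 kJ/mol.

8.9 kJ/mol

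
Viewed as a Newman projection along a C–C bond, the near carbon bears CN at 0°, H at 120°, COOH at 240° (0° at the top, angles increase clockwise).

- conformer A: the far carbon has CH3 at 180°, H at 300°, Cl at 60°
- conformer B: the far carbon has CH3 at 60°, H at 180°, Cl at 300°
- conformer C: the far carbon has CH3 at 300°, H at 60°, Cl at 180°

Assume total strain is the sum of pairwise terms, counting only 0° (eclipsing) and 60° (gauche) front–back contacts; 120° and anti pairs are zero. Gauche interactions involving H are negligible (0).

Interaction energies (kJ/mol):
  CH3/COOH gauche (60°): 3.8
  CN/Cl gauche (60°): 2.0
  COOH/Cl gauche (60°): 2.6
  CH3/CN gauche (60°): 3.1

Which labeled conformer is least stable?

A (staggered): CN–Cl gauche, COOH–CH3 gauche; 2.0 + 3.8 = 5.8 kJ/mol.
B (staggered): CN–CH3 gauche, CN–Cl gauche, COOH–Cl gauche; 3.1 + 2.0 + 2.6 = 7.7 kJ/mol.
C (staggered): CN–CH3 gauche, COOH–CH3 gauche, COOH–Cl gauche; 3.1 + 3.8 + 2.6 = 9.5 kJ/mol.
C has the highest total (9.5 kJ/mol).

C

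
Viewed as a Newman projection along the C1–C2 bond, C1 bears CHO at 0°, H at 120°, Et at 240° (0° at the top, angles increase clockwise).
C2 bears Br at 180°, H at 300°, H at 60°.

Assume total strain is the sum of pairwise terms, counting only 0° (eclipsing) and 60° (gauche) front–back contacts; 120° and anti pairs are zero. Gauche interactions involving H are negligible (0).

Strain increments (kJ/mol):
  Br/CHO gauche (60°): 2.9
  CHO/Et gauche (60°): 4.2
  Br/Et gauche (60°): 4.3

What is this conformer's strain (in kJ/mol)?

This conformer (staggered): Et–Br gauche; 4.3 = 4.3 kJ/mol.

4.3 kJ/mol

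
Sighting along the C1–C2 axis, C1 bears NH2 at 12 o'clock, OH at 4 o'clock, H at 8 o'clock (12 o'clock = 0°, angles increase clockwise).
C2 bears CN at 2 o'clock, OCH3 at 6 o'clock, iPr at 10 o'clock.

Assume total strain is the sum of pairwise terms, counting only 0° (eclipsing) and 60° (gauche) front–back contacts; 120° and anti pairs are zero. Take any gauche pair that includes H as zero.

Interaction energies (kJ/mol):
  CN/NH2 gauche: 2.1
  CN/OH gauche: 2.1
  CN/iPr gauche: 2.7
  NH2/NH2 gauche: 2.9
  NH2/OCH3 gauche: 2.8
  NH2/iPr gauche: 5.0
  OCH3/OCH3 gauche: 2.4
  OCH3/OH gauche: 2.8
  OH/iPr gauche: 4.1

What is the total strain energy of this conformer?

This conformer is staggered. NH2 at 0° is gauche with CN at 60° (2.1); NH2 at 0° is gauche with iPr at 300° (5.0); OH at 120° is gauche with CN at 60° (2.1); OH at 120° is gauche with OCH3 at 180° (2.8). Total 12.0 kJ/mol.

12.0 kJ/mol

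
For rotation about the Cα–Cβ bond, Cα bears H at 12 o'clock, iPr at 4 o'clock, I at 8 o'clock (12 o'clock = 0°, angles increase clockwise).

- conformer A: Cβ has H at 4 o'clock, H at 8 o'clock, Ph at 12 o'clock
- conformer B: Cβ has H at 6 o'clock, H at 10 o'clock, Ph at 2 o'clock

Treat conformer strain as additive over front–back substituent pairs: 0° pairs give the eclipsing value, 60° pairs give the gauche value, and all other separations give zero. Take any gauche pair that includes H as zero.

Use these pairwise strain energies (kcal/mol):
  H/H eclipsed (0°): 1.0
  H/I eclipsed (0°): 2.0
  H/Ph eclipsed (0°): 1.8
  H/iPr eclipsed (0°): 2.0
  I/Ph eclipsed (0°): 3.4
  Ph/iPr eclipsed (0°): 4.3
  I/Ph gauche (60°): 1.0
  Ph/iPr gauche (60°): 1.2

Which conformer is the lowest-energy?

B

A (eclipsed): H–Ph eclipsed, iPr–H eclipsed, I–H eclipsed; 1.8 + 2.0 + 2.0 = 5.8 kcal/mol.
B (staggered): iPr–Ph gauche; 1.2 = 1.2 kcal/mol.
B has the lowest total (1.2 kcal/mol).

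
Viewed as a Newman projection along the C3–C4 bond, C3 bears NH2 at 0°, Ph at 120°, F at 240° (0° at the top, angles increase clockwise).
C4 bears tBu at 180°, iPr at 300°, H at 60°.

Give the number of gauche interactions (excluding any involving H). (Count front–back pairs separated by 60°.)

Non-H gauche pairs: NH2(0°)/iPr(300°); Ph(120°)/tBu(180°); F(240°)/tBu(180°); F(240°)/iPr(300°) — 4 interactions.

4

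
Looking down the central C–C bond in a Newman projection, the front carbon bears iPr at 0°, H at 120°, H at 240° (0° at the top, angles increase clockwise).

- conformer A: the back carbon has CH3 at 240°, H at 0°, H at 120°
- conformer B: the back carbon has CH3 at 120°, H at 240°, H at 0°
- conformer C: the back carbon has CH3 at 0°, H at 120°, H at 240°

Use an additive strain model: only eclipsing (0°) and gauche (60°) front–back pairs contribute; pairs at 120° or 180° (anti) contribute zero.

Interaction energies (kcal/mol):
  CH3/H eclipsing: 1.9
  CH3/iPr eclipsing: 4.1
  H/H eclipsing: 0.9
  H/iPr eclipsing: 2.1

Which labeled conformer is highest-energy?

C

A (eclipsed): iPr(0°)/H(0°) eclipsed 2.1; H(120°)/H(120°) eclipsed 0.9; H(240°)/CH3(240°) eclipsed 1.9 → 4.9 kcal/mol.
B (eclipsed): iPr(0°)/H(0°) eclipsed 2.1; H(120°)/CH3(120°) eclipsed 1.9; H(240°)/H(240°) eclipsed 0.9 → 4.9 kcal/mol.
C (eclipsed): iPr(0°)/CH3(0°) eclipsed 4.1; H(120°)/H(120°) eclipsed 0.9; H(240°)/H(240°) eclipsed 0.9 → 5.9 kcal/mol.
C has the highest total (5.9 kcal/mol).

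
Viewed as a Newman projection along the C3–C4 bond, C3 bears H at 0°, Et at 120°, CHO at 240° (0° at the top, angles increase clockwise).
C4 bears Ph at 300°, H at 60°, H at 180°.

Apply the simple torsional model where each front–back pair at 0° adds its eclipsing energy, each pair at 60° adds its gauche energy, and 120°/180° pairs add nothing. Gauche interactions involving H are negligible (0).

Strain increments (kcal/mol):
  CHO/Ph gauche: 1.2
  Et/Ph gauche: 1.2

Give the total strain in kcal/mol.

This conformer (staggered): CHO(240°)/Ph(300°) gauche 1.2 → 1.2 kcal/mol.

1.2 kcal/mol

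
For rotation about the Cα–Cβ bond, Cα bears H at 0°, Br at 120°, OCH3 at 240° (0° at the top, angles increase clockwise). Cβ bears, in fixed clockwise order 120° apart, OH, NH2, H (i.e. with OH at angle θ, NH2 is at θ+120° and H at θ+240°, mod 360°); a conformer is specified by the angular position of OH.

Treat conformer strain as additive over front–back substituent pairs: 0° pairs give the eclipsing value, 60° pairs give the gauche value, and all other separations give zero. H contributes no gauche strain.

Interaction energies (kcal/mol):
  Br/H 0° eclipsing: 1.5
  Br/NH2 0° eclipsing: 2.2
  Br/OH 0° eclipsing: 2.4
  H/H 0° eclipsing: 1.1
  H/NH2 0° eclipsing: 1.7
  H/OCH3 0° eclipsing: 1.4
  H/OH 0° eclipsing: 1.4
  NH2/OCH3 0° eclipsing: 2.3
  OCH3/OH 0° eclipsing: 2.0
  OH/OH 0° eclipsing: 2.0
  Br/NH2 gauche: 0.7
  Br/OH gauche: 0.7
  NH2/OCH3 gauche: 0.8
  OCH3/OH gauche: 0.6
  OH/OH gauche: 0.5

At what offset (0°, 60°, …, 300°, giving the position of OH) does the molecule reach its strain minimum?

300°

OH at 0° (eclipsed): H–OH eclipsed, Br–NH2 eclipsed, OCH3–H eclipsed; 1.4 + 2.2 + 1.4 = 5.0 kcal/mol.
OH at 60° (staggered): Br–OH gauche, Br–NH2 gauche, OCH3–NH2 gauche; 0.7 + 0.7 + 0.8 = 2.2 kcal/mol.
OH at 120° (eclipsed): H–H eclipsed, Br–OH eclipsed, OCH3–NH2 eclipsed; 1.1 + 2.4 + 2.3 = 5.8 kcal/mol.
OH at 180° (staggered): Br–OH gauche, OCH3–OH gauche, OCH3–NH2 gauche; 0.7 + 0.6 + 0.8 = 2.1 kcal/mol.
OH at 240° (eclipsed): H–NH2 eclipsed, Br–H eclipsed, OCH3–OH eclipsed; 1.7 + 1.5 + 2.0 = 5.2 kcal/mol.
OH at 300° (staggered): Br–NH2 gauche, OCH3–OH gauche; 0.7 + 0.6 = 1.3 kcal/mol.
The minimum (1.3 kcal/mol) occurs with OH at 300°.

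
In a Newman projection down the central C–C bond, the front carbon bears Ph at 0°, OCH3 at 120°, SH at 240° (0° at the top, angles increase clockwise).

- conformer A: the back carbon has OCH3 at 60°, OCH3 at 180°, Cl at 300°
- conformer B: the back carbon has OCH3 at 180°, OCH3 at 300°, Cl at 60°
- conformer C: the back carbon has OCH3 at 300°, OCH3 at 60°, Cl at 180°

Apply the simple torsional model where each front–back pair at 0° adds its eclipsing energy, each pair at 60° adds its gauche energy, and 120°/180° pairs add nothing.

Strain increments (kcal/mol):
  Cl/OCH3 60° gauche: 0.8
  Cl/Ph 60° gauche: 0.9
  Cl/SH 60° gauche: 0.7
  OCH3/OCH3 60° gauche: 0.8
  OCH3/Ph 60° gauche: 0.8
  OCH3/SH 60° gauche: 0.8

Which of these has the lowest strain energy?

C

A (staggered): Ph–OCH3 gauche, Ph–Cl gauche, OCH3–OCH3 gauche, OCH3–OCH3 gauche, SH–OCH3 gauche, SH–Cl gauche; 0.8 + 0.9 + 0.8 + 0.8 + 0.8 + 0.7 = 4.8 kcal/mol.
B (staggered): Ph–OCH3 gauche, Ph–Cl gauche, OCH3–OCH3 gauche, OCH3–Cl gauche, SH–OCH3 gauche, SH–OCH3 gauche; 0.8 + 0.9 + 0.8 + 0.8 + 0.8 + 0.8 = 4.9 kcal/mol.
C (staggered): Ph–OCH3 gauche, Ph–OCH3 gauche, OCH3–OCH3 gauche, OCH3–Cl gauche, SH–OCH3 gauche, SH–Cl gauche; 0.8 + 0.8 + 0.8 + 0.8 + 0.8 + 0.7 = 4.7 kcal/mol.
C has the lowest total (4.7 kcal/mol).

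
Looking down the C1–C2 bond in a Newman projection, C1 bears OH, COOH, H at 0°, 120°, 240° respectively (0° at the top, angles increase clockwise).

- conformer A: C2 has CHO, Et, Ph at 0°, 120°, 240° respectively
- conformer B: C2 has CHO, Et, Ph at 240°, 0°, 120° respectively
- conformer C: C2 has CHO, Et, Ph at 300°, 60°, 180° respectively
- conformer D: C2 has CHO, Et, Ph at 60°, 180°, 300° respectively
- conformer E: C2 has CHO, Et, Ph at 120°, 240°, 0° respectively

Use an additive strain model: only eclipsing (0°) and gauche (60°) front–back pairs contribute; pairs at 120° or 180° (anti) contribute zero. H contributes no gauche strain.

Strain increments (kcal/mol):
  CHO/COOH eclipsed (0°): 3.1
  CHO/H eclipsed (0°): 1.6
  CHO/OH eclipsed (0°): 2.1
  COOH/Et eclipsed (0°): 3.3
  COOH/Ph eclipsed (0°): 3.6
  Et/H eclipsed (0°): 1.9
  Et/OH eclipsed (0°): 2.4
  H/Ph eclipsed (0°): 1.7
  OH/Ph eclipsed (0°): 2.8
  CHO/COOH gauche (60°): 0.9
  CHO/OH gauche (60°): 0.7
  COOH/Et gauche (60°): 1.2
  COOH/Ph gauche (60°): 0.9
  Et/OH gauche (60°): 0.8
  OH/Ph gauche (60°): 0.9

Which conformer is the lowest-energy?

C

A (eclipsed): OH–CHO eclipsed, COOH–Et eclipsed, H–Ph eclipsed; 2.1 + 3.3 + 1.7 = 7.1 kcal/mol.
B (eclipsed): OH–Et eclipsed, COOH–Ph eclipsed, H–CHO eclipsed; 2.4 + 3.6 + 1.6 = 7.6 kcal/mol.
C (staggered): OH–CHO gauche, OH–Et gauche, COOH–Et gauche, COOH–Ph gauche; 0.7 + 0.8 + 1.2 + 0.9 = 3.6 kcal/mol.
D (staggered): OH–CHO gauche, OH–Ph gauche, COOH–CHO gauche, COOH–Et gauche; 0.7 + 0.9 + 0.9 + 1.2 = 3.7 kcal/mol.
E (eclipsed): OH–Ph eclipsed, COOH–CHO eclipsed, H–Et eclipsed; 2.8 + 3.1 + 1.9 = 7.8 kcal/mol.
C has the lowest total (3.6 kcal/mol).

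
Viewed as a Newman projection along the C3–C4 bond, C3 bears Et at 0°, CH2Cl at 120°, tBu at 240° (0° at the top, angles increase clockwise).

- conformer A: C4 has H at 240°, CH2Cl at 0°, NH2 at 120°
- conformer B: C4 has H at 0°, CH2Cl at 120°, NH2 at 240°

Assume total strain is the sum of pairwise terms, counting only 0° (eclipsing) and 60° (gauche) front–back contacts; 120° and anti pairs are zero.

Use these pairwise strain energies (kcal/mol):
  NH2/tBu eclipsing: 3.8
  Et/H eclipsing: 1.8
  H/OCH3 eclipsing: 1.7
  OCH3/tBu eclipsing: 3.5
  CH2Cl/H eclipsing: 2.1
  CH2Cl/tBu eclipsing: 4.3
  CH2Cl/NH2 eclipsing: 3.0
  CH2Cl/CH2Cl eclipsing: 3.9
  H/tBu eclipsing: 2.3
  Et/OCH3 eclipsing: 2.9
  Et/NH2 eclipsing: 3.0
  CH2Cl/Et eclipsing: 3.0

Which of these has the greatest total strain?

B

A is eclipsed. Et at 0° is eclipsed with CH2Cl at 0° (3.0); CH2Cl at 120° is eclipsed with NH2 at 120° (3.0); tBu at 240° is eclipsed with H at 240° (2.3). Total 8.3 kcal/mol.
B is eclipsed. Et at 0° is eclipsed with H at 0° (1.8); CH2Cl at 120° is eclipsed with CH2Cl at 120° (3.9); tBu at 240° is eclipsed with NH2 at 240° (3.8). Total 9.5 kcal/mol.
B has the highest total (9.5 kcal/mol).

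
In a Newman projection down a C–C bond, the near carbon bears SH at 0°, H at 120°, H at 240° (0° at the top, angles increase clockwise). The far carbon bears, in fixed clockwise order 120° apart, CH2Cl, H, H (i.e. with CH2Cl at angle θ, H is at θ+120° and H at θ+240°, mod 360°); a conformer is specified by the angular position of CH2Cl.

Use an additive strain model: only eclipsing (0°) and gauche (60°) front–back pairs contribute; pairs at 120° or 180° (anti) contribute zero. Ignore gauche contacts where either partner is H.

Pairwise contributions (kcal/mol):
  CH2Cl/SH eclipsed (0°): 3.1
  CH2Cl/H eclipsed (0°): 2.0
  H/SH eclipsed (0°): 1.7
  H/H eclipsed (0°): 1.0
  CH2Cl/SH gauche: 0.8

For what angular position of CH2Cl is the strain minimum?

CH2Cl at 0° (eclipsed): SH(0°)/CH2Cl(0°) eclipsed 3.1; H(120°)/H(120°) eclipsed 1.0; H(240°)/H(240°) eclipsed 1.0 → 5.1 kcal/mol.
CH2Cl at 60° (staggered): SH(0°)/CH2Cl(60°) gauche 0.8 → 0.8 kcal/mol.
CH2Cl at 120° (eclipsed): SH(0°)/H(0°) eclipsed 1.7; H(120°)/CH2Cl(120°) eclipsed 2.0; H(240°)/H(240°) eclipsed 1.0 → 4.7 kcal/mol.
CH2Cl at 180° (staggered): no non-H gauche contacts → 0.0 kcal/mol.
CH2Cl at 240° (eclipsed): SH(0°)/H(0°) eclipsed 1.7; H(120°)/H(120°) eclipsed 1.0; H(240°)/CH2Cl(240°) eclipsed 2.0 → 4.7 kcal/mol.
CH2Cl at 300° (staggered): SH(0°)/CH2Cl(300°) gauche 0.8 → 0.8 kcal/mol.
The minimum (0.0 kcal/mol) occurs with CH2Cl at 180°.

180°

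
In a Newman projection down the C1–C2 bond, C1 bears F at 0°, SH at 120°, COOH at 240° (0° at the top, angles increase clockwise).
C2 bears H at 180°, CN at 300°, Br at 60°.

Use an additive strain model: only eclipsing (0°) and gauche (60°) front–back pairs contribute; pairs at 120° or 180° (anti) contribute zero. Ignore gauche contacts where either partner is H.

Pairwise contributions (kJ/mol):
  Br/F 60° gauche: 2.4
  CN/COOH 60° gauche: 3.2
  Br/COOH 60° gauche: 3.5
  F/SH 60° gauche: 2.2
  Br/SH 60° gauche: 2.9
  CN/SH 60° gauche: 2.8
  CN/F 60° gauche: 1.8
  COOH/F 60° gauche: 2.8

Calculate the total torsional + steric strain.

10.3 kJ/mol

This conformer (staggered): F(0°)/CN(300°) gauche 1.8; F(0°)/Br(60°) gauche 2.4; SH(120°)/Br(60°) gauche 2.9; COOH(240°)/CN(300°) gauche 3.2 → 10.3 kJ/mol.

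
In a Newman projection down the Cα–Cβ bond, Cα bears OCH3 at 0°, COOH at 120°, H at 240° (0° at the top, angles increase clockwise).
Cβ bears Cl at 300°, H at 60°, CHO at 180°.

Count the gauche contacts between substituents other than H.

2

Non-H gauche pairs: OCH3(0°)/Cl(300°); COOH(120°)/CHO(180°) — 2 interactions.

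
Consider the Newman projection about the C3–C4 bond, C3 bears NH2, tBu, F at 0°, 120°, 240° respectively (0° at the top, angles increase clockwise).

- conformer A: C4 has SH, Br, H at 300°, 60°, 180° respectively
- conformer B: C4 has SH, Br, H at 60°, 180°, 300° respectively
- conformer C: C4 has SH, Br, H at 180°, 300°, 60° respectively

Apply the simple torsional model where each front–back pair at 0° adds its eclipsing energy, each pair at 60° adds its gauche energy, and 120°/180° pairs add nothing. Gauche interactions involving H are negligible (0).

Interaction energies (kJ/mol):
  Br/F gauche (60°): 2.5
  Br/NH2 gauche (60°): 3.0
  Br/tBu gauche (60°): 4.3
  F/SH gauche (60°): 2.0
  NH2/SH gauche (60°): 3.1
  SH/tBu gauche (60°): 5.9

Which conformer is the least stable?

B

A (staggered): NH2–SH gauche, NH2–Br gauche, tBu–Br gauche, F–SH gauche; 3.1 + 3.0 + 4.3 + 2.0 = 12.4 kJ/mol.
B (staggered): NH2–SH gauche, tBu–SH gauche, tBu–Br gauche, F–Br gauche; 3.1 + 5.9 + 4.3 + 2.5 = 15.8 kJ/mol.
C (staggered): NH2–Br gauche, tBu–SH gauche, F–SH gauche, F–Br gauche; 3.0 + 5.9 + 2.0 + 2.5 = 13.4 kJ/mol.
B has the highest total (15.8 kJ/mol).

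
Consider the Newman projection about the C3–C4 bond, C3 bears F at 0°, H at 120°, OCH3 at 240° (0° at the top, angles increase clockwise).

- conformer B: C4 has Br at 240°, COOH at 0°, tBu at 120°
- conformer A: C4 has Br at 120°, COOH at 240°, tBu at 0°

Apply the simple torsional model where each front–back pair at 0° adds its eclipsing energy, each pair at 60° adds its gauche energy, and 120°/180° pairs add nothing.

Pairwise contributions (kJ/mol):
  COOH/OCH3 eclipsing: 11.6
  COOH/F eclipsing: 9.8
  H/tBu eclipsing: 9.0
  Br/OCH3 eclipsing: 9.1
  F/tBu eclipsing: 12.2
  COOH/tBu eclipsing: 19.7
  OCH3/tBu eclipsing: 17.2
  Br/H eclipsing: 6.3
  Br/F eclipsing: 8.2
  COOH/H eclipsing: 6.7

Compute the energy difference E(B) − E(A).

-2.2 kJ/mol

B (eclipsed): F–COOH eclipsed, H–tBu eclipsed, OCH3–Br eclipsed; 9.8 + 9.0 + 9.1 = 27.9 kJ/mol.
A (eclipsed): F–tBu eclipsed, H–Br eclipsed, OCH3–COOH eclipsed; 12.2 + 6.3 + 11.6 = 30.1 kJ/mol.
E(B) − E(A) = 27.9 − 30.1 = -2.2 kJ/mol.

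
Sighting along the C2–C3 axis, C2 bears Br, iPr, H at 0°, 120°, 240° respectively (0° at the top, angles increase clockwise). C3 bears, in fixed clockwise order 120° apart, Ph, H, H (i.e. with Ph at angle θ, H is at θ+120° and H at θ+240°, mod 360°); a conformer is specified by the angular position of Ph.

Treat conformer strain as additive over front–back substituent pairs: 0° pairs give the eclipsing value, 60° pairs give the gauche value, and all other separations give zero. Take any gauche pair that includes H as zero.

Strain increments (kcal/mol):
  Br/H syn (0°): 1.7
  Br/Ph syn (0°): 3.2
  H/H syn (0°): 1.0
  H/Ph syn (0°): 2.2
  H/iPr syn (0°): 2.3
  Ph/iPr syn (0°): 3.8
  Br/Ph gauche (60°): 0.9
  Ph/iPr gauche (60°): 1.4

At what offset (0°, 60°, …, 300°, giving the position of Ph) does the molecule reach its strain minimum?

300°

Ph at 0° (eclipsed): Br–Ph eclipsed, iPr–H eclipsed, H–H eclipsed; 3.2 + 2.3 + 1.0 = 6.5 kcal/mol.
Ph at 60° (staggered): Br–Ph gauche, iPr–Ph gauche; 0.9 + 1.4 = 2.3 kcal/mol.
Ph at 120° (eclipsed): Br–H eclipsed, iPr–Ph eclipsed, H–H eclipsed; 1.7 + 3.8 + 1.0 = 6.5 kcal/mol.
Ph at 180° (staggered): iPr–Ph gauche; 1.4 = 1.4 kcal/mol.
Ph at 240° (eclipsed): Br–H eclipsed, iPr–H eclipsed, H–Ph eclipsed; 1.7 + 2.3 + 2.2 = 6.2 kcal/mol.
Ph at 300° (staggered): Br–Ph gauche; 0.9 = 0.9 kcal/mol.
The minimum (0.9 kcal/mol) occurs with Ph at 300°.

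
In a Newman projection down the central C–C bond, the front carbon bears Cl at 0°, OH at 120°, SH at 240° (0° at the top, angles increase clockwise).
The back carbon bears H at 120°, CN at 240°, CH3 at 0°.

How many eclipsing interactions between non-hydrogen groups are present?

2

Non-H eclipsing pairs: Cl(0°)/CH3(0°); SH(240°)/CN(240°) — 2 interactions.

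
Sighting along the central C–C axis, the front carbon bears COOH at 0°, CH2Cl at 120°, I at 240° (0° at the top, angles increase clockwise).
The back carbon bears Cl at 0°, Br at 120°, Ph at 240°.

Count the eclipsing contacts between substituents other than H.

3

Non-H eclipsing pairs: COOH(0°)/Cl(0°); CH2Cl(120°)/Br(120°); I(240°)/Ph(240°) — 3 interactions.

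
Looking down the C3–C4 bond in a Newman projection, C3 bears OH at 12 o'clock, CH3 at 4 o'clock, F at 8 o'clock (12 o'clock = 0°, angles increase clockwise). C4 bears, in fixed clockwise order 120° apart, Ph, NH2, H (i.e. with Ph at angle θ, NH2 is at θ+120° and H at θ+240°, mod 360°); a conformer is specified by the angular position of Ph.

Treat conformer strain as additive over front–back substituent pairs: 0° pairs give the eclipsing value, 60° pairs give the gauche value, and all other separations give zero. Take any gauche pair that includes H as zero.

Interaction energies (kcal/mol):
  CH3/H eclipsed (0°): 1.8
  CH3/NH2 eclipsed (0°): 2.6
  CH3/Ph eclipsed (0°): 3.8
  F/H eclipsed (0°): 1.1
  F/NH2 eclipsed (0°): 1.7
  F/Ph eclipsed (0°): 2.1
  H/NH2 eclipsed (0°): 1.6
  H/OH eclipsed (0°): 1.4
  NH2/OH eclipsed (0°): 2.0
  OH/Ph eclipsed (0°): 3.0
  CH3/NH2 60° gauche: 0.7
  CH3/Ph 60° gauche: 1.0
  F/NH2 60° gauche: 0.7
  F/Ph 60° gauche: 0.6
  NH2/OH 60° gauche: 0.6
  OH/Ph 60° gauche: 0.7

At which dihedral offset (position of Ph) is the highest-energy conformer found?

120°

Ph at 0° (eclipsed): OH–Ph eclipsed, CH3–NH2 eclipsed, F–H eclipsed; 3.0 + 2.6 + 1.1 = 6.7 kcal/mol.
Ph at 60° (staggered): OH–Ph gauche, CH3–Ph gauche, CH3–NH2 gauche, F–NH2 gauche; 0.7 + 1.0 + 0.7 + 0.7 = 3.1 kcal/mol.
Ph at 120° (eclipsed): OH–H eclipsed, CH3–Ph eclipsed, F–NH2 eclipsed; 1.4 + 3.8 + 1.7 = 6.9 kcal/mol.
Ph at 180° (staggered): OH–NH2 gauche, CH3–Ph gauche, F–Ph gauche, F–NH2 gauche; 0.6 + 1.0 + 0.6 + 0.7 = 2.9 kcal/mol.
Ph at 240° (eclipsed): OH–NH2 eclipsed, CH3–H eclipsed, F–Ph eclipsed; 2.0 + 1.8 + 2.1 = 5.9 kcal/mol.
Ph at 300° (staggered): OH–Ph gauche, OH–NH2 gauche, CH3–NH2 gauche, F–Ph gauche; 0.7 + 0.6 + 0.7 + 0.6 = 2.6 kcal/mol.
The maximum (6.9 kcal/mol) occurs with Ph at 120°.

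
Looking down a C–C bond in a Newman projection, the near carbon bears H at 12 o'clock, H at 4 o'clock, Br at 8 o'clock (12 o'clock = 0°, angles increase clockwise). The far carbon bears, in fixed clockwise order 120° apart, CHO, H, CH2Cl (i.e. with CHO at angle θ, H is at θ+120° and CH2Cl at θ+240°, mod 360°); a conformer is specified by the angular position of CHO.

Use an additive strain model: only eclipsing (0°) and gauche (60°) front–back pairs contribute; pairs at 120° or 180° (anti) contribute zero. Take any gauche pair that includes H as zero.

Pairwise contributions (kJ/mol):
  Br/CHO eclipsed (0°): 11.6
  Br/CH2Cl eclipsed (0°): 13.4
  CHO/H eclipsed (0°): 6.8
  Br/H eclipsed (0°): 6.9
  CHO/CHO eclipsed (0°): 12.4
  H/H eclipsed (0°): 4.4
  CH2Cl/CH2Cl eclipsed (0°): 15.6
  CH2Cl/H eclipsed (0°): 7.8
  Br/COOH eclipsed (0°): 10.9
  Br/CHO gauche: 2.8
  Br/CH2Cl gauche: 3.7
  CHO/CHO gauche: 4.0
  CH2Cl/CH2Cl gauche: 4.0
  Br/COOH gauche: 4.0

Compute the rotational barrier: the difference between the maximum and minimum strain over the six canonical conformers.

21.8 kJ/mol

CHO at 0° (eclipsed): H–CHO eclipsed, H–H eclipsed, Br–CH2Cl eclipsed; 6.8 + 4.4 + 13.4 = 24.6 kJ/mol.
CHO at 60° (staggered): Br–CH2Cl gauche; 3.7 = 3.7 kJ/mol.
CHO at 120° (eclipsed): H–CH2Cl eclipsed, H–CHO eclipsed, Br–H eclipsed; 7.8 + 6.8 + 6.9 = 21.5 kJ/mol.
CHO at 180° (staggered): Br–CHO gauche; 2.8 = 2.8 kJ/mol.
CHO at 240° (eclipsed): H–H eclipsed, H–CH2Cl eclipsed, Br–CHO eclipsed; 4.4 + 7.8 + 11.6 = 23.8 kJ/mol.
CHO at 300° (staggered): Br–CHO gauche, Br–CH2Cl gauche; 2.8 + 3.7 = 6.5 kJ/mol.
Max at 0° (24.6 kJ/mol), min at 180° (2.8 kJ/mol); barrier = 21.8 kJ/mol.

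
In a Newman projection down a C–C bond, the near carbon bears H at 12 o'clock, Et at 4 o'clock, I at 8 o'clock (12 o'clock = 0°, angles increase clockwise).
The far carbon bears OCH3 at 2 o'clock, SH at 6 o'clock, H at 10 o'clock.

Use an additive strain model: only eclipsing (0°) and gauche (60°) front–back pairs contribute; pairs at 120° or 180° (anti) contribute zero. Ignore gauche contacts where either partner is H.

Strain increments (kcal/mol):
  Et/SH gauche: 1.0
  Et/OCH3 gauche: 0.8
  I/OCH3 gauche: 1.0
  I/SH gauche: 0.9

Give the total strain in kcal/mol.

2.7 kcal/mol

This conformer (staggered): Et(120°)/OCH3(60°) gauche 0.8; Et(120°)/SH(180°) gauche 1.0; I(240°)/SH(180°) gauche 0.9 → 2.7 kcal/mol.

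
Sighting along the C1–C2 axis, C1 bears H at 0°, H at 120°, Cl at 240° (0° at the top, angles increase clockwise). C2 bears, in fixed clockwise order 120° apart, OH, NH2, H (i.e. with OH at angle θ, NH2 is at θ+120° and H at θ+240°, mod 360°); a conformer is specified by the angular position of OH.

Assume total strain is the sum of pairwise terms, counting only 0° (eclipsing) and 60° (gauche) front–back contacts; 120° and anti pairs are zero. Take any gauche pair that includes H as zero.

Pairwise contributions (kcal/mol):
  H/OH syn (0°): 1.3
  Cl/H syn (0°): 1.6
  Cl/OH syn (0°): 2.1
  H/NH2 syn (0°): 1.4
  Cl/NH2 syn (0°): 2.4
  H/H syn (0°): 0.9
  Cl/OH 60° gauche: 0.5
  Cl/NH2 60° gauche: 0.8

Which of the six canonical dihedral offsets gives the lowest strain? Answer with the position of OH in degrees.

OH at 0° (eclipsed): H(0°)/OH(0°) eclipsed 1.3; H(120°)/NH2(120°) eclipsed 1.4; Cl(240°)/H(240°) eclipsed 1.6 → 4.3 kcal/mol.
OH at 60° (staggered): Cl(240°)/NH2(180°) gauche 0.8 → 0.8 kcal/mol.
OH at 120° (eclipsed): H(0°)/H(0°) eclipsed 0.9; H(120°)/OH(120°) eclipsed 1.3; Cl(240°)/NH2(240°) eclipsed 2.4 → 4.6 kcal/mol.
OH at 180° (staggered): Cl(240°)/OH(180°) gauche 0.5; Cl(240°)/NH2(300°) gauche 0.8 → 1.3 kcal/mol.
OH at 240° (eclipsed): H(0°)/NH2(0°) eclipsed 1.4; H(120°)/H(120°) eclipsed 0.9; Cl(240°)/OH(240°) eclipsed 2.1 → 4.4 kcal/mol.
OH at 300° (staggered): Cl(240°)/OH(300°) gauche 0.5 → 0.5 kcal/mol.
The minimum (0.5 kcal/mol) occurs with OH at 300°.

300°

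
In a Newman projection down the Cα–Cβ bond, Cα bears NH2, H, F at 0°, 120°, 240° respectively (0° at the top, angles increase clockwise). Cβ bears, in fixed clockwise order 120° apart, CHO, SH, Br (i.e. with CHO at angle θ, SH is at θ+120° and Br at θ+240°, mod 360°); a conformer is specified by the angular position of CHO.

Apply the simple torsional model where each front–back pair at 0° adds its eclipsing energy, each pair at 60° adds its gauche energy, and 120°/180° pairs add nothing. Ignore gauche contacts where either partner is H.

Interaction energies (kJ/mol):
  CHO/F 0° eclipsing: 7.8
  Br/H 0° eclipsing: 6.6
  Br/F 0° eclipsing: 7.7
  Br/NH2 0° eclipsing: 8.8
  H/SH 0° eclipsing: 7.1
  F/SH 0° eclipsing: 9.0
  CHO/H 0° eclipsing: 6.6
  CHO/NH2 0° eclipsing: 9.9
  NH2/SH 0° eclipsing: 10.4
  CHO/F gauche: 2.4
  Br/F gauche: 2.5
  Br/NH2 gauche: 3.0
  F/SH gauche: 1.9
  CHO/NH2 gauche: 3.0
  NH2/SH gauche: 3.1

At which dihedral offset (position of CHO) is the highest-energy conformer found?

CHO at 0° is eclipsed. NH2 at 0° is eclipsed with CHO at 0° (9.9); H at 120° is eclipsed with SH at 120° (7.1); F at 240° is eclipsed with Br at 240° (7.7). Total 24.7 kJ/mol.
CHO at 60° is staggered. NH2 at 0° is gauche with CHO at 60° (3.0); NH2 at 0° is gauche with Br at 300° (3.0); F at 240° is gauche with SH at 180° (1.9); F at 240° is gauche with Br at 300° (2.5). Total 10.4 kJ/mol.
CHO at 120° is eclipsed. NH2 at 0° is eclipsed with Br at 0° (8.8); H at 120° is eclipsed with CHO at 120° (6.6); F at 240° is eclipsed with SH at 240° (9.0). Total 24.4 kJ/mol.
CHO at 180° is staggered. NH2 at 0° is gauche with SH at 300° (3.1); NH2 at 0° is gauche with Br at 60° (3.0); F at 240° is gauche with CHO at 180° (2.4); F at 240° is gauche with SH at 300° (1.9). Total 10.4 kJ/mol.
CHO at 240° is eclipsed. NH2 at 0° is eclipsed with SH at 0° (10.4); H at 120° is eclipsed with Br at 120° (6.6); F at 240° is eclipsed with CHO at 240° (7.8). Total 24.8 kJ/mol.
CHO at 300° is staggered. NH2 at 0° is gauche with CHO at 300° (3.0); NH2 at 0° is gauche with SH at 60° (3.1); F at 240° is gauche with CHO at 300° (2.4); F at 240° is gauche with Br at 180° (2.5). Total 11.0 kJ/mol.
The maximum (24.8 kJ/mol) occurs with CHO at 240°.

240°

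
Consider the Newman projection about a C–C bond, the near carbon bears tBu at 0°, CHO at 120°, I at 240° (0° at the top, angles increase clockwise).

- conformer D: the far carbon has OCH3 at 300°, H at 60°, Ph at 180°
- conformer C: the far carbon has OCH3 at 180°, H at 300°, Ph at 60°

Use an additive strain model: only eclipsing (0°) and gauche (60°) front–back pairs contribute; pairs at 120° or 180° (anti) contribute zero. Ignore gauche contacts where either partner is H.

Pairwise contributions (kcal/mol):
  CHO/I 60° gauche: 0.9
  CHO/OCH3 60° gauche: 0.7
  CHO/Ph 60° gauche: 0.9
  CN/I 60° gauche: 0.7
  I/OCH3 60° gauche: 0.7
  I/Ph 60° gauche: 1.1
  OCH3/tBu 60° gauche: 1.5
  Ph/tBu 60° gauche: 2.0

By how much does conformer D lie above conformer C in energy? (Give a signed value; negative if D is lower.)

-0.1 kcal/mol

D (staggered): tBu–OCH3 gauche, CHO–Ph gauche, I–OCH3 gauche, I–Ph gauche; 1.5 + 0.9 + 0.7 + 1.1 = 4.2 kcal/mol.
C (staggered): tBu–Ph gauche, CHO–OCH3 gauche, CHO–Ph gauche, I–OCH3 gauche; 2.0 + 0.7 + 0.9 + 0.7 = 4.3 kcal/mol.
E(D) − E(C) = 4.2 − 4.3 = -0.1 kcal/mol.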